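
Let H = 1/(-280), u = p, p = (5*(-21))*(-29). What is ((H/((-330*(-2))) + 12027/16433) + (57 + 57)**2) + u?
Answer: 48715826527567/3036818400 ≈ 16042.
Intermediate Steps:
p = 3045 (p = -105*(-29) = 3045)
u = 3045
H = -1/280 ≈ -0.0035714
((H/((-330*(-2))) + 12027/16433) + (57 + 57)**2) + u = ((-1/(280*((-330*(-2)))) + 12027/16433) + (57 + 57)**2) + 3045 = ((-1/280/660 + 12027*(1/16433)) + 114**2) + 3045 = ((-1/280*1/660 + 12027/16433) + 12996) + 3045 = ((-1/184800 + 12027/16433) + 12996) + 3045 = (2222573167/3036818400 + 12996) + 3045 = 39468714499567/3036818400 + 3045 = 48715826527567/3036818400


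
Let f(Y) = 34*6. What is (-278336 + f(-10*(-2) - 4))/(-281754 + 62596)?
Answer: 139066/109579 ≈ 1.2691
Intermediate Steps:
f(Y) = 204
(-278336 + f(-10*(-2) - 4))/(-281754 + 62596) = (-278336 + 204)/(-281754 + 62596) = -278132/(-219158) = -278132*(-1/219158) = 139066/109579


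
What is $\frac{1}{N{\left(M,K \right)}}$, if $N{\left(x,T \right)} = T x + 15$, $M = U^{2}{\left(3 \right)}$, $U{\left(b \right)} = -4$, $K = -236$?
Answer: $- \frac{1}{3761} \approx -0.00026589$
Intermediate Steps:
$M = 16$ ($M = \left(-4\right)^{2} = 16$)
$N{\left(x,T \right)} = 15 + T x$
$\frac{1}{N{\left(M,K \right)}} = \frac{1}{15 - 3776} = \frac{1}{-3761} = - \frac{1}{3761}$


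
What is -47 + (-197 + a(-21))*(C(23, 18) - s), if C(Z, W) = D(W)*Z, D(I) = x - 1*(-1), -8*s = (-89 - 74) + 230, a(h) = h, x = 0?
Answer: -27547/4 ≈ -6886.8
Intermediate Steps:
s = -67/8 (s = -((-89 - 74) + 230)/8 = -(-163 + 230)/8 = -⅛*67 = -67/8 ≈ -8.3750)
D(I) = 1 (D(I) = 0 - 1*(-1) = 0 + 1 = 1)
C(Z, W) = Z (C(Z, W) = 1*Z = Z)
-47 + (-197 + a(-21))*(C(23, 18) - s) = -47 + (-197 - 21)*(23 - 1*(-67/8)) = -47 - 218*(23 + 67/8) = -47 - 218*251/8 = -47 - 27359/4 = -27547/4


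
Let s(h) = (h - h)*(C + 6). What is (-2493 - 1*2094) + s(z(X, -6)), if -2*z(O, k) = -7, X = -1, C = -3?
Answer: -4587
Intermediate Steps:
z(O, k) = 7/2 (z(O, k) = -½*(-7) = 7/2)
s(h) = 0 (s(h) = (h - h)*(-3 + 6) = 0*3 = 0)
(-2493 - 1*2094) + s(z(X, -6)) = (-2493 - 1*2094) + 0 = (-2493 - 2094) + 0 = -4587 + 0 = -4587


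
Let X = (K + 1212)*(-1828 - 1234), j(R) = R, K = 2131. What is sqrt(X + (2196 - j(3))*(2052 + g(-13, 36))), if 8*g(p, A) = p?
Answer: I*sqrt(91836698)/4 ≈ 2395.8*I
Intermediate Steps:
g(p, A) = p/8
X = -10236266 (X = (2131 + 1212)*(-1828 - 1234) = 3343*(-3062) = -10236266)
sqrt(X + (2196 - j(3))*(2052 + g(-13, 36))) = sqrt(-10236266 + (2196 - 1*3)*(2052 + (1/8)*(-13))) = sqrt(-10236266 + (2196 - 3)*(2052 - 13/8)) = sqrt(-10236266 + 2193*(16403/8)) = sqrt(-10236266 + 35971779/8) = sqrt(-45918349/8) = I*sqrt(91836698)/4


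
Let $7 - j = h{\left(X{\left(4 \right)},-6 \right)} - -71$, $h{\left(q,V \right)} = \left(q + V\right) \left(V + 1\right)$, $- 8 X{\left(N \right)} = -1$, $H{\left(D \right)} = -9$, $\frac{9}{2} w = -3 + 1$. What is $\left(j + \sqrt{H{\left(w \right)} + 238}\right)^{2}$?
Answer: $\frac{572665}{64} - \frac{747 \sqrt{229}}{4} \approx 6121.9$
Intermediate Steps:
$w = - \frac{4}{9}$ ($w = \frac{2 \left(-3 + 1\right)}{9} = \frac{2}{9} \left(-2\right) = - \frac{4}{9} \approx -0.44444$)
$X{\left(N \right)} = \frac{1}{8}$ ($X{\left(N \right)} = \left(- \frac{1}{8}\right) \left(-1\right) = \frac{1}{8}$)
$h{\left(q,V \right)} = \left(1 + V\right) \left(V + q\right)$ ($h{\left(q,V \right)} = \left(V + q\right) \left(1 + V\right) = \left(1 + V\right) \left(V + q\right)$)
$j = - \frac{747}{8}$ ($j = 7 - \left(\left(-6 + \frac{1}{8} + \left(-6\right)^{2} - \frac{3}{4}\right) - -71\right) = 7 - \left(\left(-6 + \frac{1}{8} + 36 - \frac{3}{4}\right) + 71\right) = 7 - \left(\frac{235}{8} + 71\right) = 7 - \frac{803}{8} = - \frac{747}{8} \approx -93.375$)
$\left(j + \sqrt{H{\left(w \right)} + 238}\right)^{2} = \left(- \frac{747}{8} + \sqrt{-9 + 238}\right)^{2} = \left(- \frac{747}{8} + \sqrt{229}\right)^{2}$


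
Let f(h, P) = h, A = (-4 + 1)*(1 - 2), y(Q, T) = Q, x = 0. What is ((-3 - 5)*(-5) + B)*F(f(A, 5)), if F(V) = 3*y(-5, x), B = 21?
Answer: -915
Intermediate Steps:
A = 3 (A = -3*(-1) = 3)
F(V) = -15 (F(V) = 3*(-5) = -15)
((-3 - 5)*(-5) + B)*F(f(A, 5)) = ((-3 - 5)*(-5) + 21)*(-15) = (-8*(-5) + 21)*(-15) = (40 + 21)*(-15) = 61*(-15) = -915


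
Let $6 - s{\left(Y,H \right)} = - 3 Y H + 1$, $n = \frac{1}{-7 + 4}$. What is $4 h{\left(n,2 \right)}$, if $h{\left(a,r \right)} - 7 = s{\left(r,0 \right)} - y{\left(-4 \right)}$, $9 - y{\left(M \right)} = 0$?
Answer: $12$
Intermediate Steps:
$n = - \frac{1}{3}$ ($n = \frac{1}{-3} = - \frac{1}{3} \approx -0.33333$)
$s{\left(Y,H \right)} = 5 + 3 H Y$ ($s{\left(Y,H \right)} = 6 - \left(- 3 Y H + 1\right) = 6 - \left(- 3 H Y + 1\right) = 6 - \left(1 - 3 H Y\right) = 6 + \left(-1 + 3 H Y\right) = 5 + 3 H Y$)
$y{\left(M \right)} = 9$ ($y{\left(M \right)} = 9 - 0 = 9 + 0 = 9$)
$h{\left(a,r \right)} = 3$ ($h{\left(a,r \right)} = 7 + \left(\left(5 + 3 \cdot 0 r\right) - 9\right) = 7 + \left(\left(5 + 0\right) - 9\right) = 7 + \left(5 - 9\right) = 7 - 4 = 3$)
$4 h{\left(n,2 \right)} = 4 \cdot 3 = 12$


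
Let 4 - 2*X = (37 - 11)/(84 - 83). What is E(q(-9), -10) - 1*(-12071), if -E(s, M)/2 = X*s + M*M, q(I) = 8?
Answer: 12047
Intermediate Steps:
X = -11 (X = 2 - (37 - 11)/(2*(84 - 83)) = 2 - 13/1 = 2 - 13 = -11)
E(s, M) = -2*M² + 22*s (E(s, M) = -2*(-11*s + M*M) = -2*(-11*s + M²) = -2*(M² - 11*s) = -2*M² + 22*s)
E(q(-9), -10) - 1*(-12071) = (-2*(-10)² + 22*8) - 1*(-12071) = (-2*100 + 176) + 12071 = (-200 + 176) + 12071 = -24 + 12071 = 12047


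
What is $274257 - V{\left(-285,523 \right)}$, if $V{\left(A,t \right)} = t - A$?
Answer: $273449$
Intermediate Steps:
$274257 - V{\left(-285,523 \right)} = 274257 - \left(523 - -285\right) = 274257 - \left(523 + 285\right) = 274257 - 808 = 273449$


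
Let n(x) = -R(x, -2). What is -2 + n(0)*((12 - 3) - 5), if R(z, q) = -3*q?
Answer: -26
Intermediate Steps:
n(x) = -6 (n(x) = -(-3)*(-2) = -1*6 = -6)
-2 + n(0)*((12 - 3) - 5) = -2 - 6*((12 - 3) - 5) = -2 - 6*(9 - 5) = -2 - 6*4 = -2 - 24 = -26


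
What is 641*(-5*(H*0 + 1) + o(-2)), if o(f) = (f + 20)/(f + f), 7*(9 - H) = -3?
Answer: -12179/2 ≈ -6089.5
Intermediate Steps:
H = 66/7 (H = 9 - ⅐*(-3) = 9 + 3/7 = 66/7 ≈ 9.4286)
o(f) = (20 + f)/(2*f) (o(f) = (20 + f)/((2*f)) = (20 + f)*(1/(2*f)) = (20 + f)/(2*f))
641*(-5*(H*0 + 1) + o(-2)) = 641*(-5*((66/7)*0 + 1) + (½)*(20 - 2)/(-2)) = 641*(-5*(0 + 1) + (½)*(-½)*18) = 641*(-5*1 - 9/2) = 641*(-5 - 9/2) = 641*(-19/2) = -12179/2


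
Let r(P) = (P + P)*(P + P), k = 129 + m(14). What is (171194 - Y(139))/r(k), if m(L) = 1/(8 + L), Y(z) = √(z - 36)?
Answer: 20714474/8059921 - 121*√103/8059921 ≈ 2.5699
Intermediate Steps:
Y(z) = √(-36 + z)
k = 2839/22 (k = 129 + 1/(8 + 14) = 129 + 1/22 = 2839/22 ≈ 129.05)
r(P) = 4*P² (r(P) = (2*P)*(2*P) = 4*P²)
(171194 - Y(139))/r(k) = (171194 - √(-36 + 139))/((4*(2839/22)²)) = (171194 - √103)/((4*(8059921/484))) = (171194 - √103)/(8059921/121) = (171194 - √103)*(121/8059921) = 20714474/8059921 - 121*√103/8059921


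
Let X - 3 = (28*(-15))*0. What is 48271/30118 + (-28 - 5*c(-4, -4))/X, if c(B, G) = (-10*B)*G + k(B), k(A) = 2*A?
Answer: 24600629/90354 ≈ 272.27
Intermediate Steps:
X = 3 (X = 3 + (28*(-15))*0 = 3 - 420*0 = 3 + 0 = 3)
c(B, G) = 2*B - 10*B*G (c(B, G) = (-10*B)*G + 2*B = -10*B*G + 2*B = 2*B - 10*B*G)
48271/30118 + (-28 - 5*c(-4, -4))/X = 48271/30118 + (-28 - 10*(-4)*(1 - 5*(-4)))/3 = 48271*(1/30118) + (-28 - 10*(-4)*(1 + 20))*(1/3) = 48271/30118 + (-28 - 10*(-4)*21)*(1/3) = 48271/30118 + (-28 - 5*(-168))*(1/3) = 48271/30118 + (-28 + 840)*(1/3) = 48271/30118 + 812*(1/3) = 48271/30118 + 812/3 = 24600629/90354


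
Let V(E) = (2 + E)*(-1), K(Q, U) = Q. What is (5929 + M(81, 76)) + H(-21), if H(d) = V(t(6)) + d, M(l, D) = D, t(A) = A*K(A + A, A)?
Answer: 5910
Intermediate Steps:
t(A) = 2*A**2 (t(A) = A*(A + A) = A*(2*A) = 2*A**2)
V(E) = -2 - E
H(d) = -74 + d (H(d) = (-2 - 2*6**2) + d = (-2 - 2*36) + d = (-2 - 1*72) + d = (-2 - 72) + d = -74 + d)
(5929 + M(81, 76)) + H(-21) = (5929 + 76) + (-74 - 21) = 6005 - 95 = 5910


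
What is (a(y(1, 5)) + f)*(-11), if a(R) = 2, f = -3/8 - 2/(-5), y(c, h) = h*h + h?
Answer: -891/40 ≈ -22.275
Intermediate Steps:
y(c, h) = h + h² (y(c, h) = h² + h = h + h²)
f = 1/40 (f = -3*⅛ - 2*(-⅕) = -3/8 + ⅖ = 1/40 ≈ 0.025000)
(a(y(1, 5)) + f)*(-11) = (2 + 1/40)*(-11) = (81/40)*(-11) = -891/40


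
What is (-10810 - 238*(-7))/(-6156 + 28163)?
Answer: -9144/22007 ≈ -0.41550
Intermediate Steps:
(-10810 - 238*(-7))/(-6156 + 28163) = (-10810 + 1666)/22007 = -9144*1/22007 = -9144/22007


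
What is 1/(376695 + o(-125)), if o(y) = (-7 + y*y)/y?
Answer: 125/47071257 ≈ 2.6555e-6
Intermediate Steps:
o(y) = (-7 + y**2)/y
1/(376695 + o(-125)) = 1/(376695 + (-125 - 7/(-125))) = 1/(376695 + (-125 - 7*(-1/125))) = 1/(376695 + (-125 + 7/125)) = 1/(376695 - 15618/125) = 1/(47071257/125) = 125/47071257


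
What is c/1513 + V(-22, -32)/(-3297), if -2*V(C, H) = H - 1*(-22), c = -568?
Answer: -1880261/4988361 ≈ -0.37693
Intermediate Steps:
V(C, H) = -11 - H/2 (V(C, H) = -(H - 1*(-22))/2 = -(H + 22)/2 = -(22 + H)/2 = -11 - H/2)
c/1513 + V(-22, -32)/(-3297) = -568/1513 + (-11 - ½*(-32))/(-3297) = -568*1/1513 + (-11 + 16)*(-1/3297) = -568/1513 + 5*(-1/3297) = -568/1513 - 5/3297 = -1880261/4988361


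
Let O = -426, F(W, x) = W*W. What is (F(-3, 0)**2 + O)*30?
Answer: -10350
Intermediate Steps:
F(W, x) = W**2
(F(-3, 0)**2 + O)*30 = (((-3)**2)**2 - 426)*30 = (9**2 - 426)*30 = (81 - 426)*30 = -345*30 = -10350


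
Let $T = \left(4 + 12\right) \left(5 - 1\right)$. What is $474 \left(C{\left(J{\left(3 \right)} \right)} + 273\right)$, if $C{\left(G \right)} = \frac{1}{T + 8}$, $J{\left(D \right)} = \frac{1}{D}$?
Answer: $\frac{1552903}{12} \approx 1.2941 \cdot 10^{5}$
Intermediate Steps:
$T = 64$ ($T = 16 \left(5 + \left(-5 + 4\right)\right) = 16 \left(5 - 1\right) = 16 \cdot 4 = 64$)
$C{\left(G \right)} = \frac{1}{72}$ ($C{\left(G \right)} = \frac{1}{64 + 8} = \frac{1}{72}$)
$474 \left(C{\left(J{\left(3 \right)} \right)} + 273\right) = 474 \left(\frac{1}{72} + 273\right) = 474 \cdot \frac{19657}{72} = \frac{1552903}{12}$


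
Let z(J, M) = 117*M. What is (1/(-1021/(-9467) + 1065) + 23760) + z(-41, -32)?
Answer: 201828863483/10083376 ≈ 20016.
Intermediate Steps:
(1/(-1021/(-9467) + 1065) + 23760) + z(-41, -32) = (1/(-1021/(-9467) + 1065) + 23760) + 117*(-32) = (1/(-1021*(-1/9467) + 1065) + 23760) - 3744 = (1/(1021/9467 + 1065) + 23760) - 3744 = (1/(10083376/9467) + 23760) - 3744 = (9467/10083376 + 23760) - 3744 = 239581023227/10083376 - 3744 = 201828863483/10083376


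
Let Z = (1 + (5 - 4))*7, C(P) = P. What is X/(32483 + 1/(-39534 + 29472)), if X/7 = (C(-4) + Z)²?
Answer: 1408680/65368789 ≈ 0.021550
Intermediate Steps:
Z = 14 (Z = (1 + 1)*7 = 2*7 = 14)
X = 700 (X = 7*(-4 + 14)² = 7*10² = 7*100 = 700)
X/(32483 + 1/(-39534 + 29472)) = 700/(32483 + 1/(-39534 + 29472)) = 700/(32483 + 1/(-10062)) = 700/(32483 - 1/10062) = 700/(326843945/10062) = 700*(10062/326843945) = 1408680/65368789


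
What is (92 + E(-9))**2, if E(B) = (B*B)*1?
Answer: 29929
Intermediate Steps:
E(B) = B**2 (E(B) = B**2*1 = B**2)
(92 + E(-9))**2 = (92 + (-9)**2)**2 = (92 + 81)**2 = 173**2 = 29929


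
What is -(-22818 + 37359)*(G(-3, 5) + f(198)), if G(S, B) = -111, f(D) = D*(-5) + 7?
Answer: 15907854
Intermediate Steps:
f(D) = 7 - 5*D (f(D) = -5*D + 7 = 7 - 5*D)
-(-22818 + 37359)*(G(-3, 5) + f(198)) = -(-22818 + 37359)*(-111 + (7 - 5*198)) = -14541*(-111 + (7 - 990)) = -14541*(-111 - 983) = -14541*(-1094) = -1*(-15907854) = 15907854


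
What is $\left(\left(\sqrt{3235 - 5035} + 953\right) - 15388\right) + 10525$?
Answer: $-3910 + 30 i \sqrt{2} \approx -3910.0 + 42.426 i$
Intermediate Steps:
$\left(\left(\sqrt{3235 - 5035} + 953\right) - 15388\right) + 10525 = \left(\left(\sqrt{-1800} + 953\right) - 15388\right) + 10525 = \left(\left(30 i \sqrt{2} + 953\right) - 15388\right) + 10525 = \left(\left(953 + 30 i \sqrt{2}\right) - 15388\right) + 10525 = \left(-14435 + 30 i \sqrt{2}\right) + 10525 = -3910 + 30 i \sqrt{2}$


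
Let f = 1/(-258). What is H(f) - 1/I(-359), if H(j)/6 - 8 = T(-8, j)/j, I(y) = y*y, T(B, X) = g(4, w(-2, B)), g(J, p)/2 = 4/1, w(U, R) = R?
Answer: -1589876017/128881 ≈ -12336.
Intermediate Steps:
f = -1/258 ≈ -0.0038760
g(J, p) = 8 (g(J, p) = 2*(4/1) = 2*(4*1) = 2*4 = 8)
T(B, X) = 8
I(y) = y²
H(j) = 48 + 48/j (H(j) = 48 + 6*(8/j) = 48 + 48/j)
H(f) - 1/I(-359) = (48 + 48/(-1/258)) - 1/((-359)²) = (48 + 48*(-258)) - 1/128881 = (48 - 12384) - 1*1/128881 = -12336 - 1/128881 = -1589876017/128881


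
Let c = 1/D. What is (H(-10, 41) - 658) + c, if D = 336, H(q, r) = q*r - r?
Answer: -372623/336 ≈ -1109.0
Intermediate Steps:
H(q, r) = -r + q*r
c = 1/336 ≈ 0.0029762
(H(-10, 41) - 658) + c = (41*(-1 - 10) - 658) + 1/336 = (41*(-11) - 658) + 1/336 = (-451 - 658) + 1/336 = -1109 + 1/336 = -372623/336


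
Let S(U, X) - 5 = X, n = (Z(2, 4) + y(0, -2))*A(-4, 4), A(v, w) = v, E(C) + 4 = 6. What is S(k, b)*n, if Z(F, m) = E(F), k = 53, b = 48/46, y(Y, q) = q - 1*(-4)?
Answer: -2224/23 ≈ -96.696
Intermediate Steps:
E(C) = 2 (E(C) = -4 + 6 = 2)
y(Y, q) = 4 + q (y(Y, q) = q + 4 = 4 + q)
b = 24/23 (b = 48*(1/46) = 24/23 ≈ 1.0435)
Z(F, m) = 2
n = -16 (n = (2 + (4 - 2))*(-4) = (2 + 2)*(-4) = 4*(-4) = -16)
S(U, X) = 5 + X
S(k, b)*n = (5 + 24/23)*(-16) = (139/23)*(-16) = -2224/23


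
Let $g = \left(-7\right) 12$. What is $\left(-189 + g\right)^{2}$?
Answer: $74529$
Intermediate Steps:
$g = -84$
$\left(-189 + g\right)^{2} = \left(-189 - 84\right)^{2} = \left(-273\right)^{2} = 74529$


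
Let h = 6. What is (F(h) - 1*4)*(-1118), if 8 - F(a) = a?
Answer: 2236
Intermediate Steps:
F(a) = 8 - a
(F(h) - 1*4)*(-1118) = ((8 - 1*6) - 1*4)*(-1118) = ((8 - 6) - 4)*(-1118) = (2 - 4)*(-1118) = -2*(-1118) = 2236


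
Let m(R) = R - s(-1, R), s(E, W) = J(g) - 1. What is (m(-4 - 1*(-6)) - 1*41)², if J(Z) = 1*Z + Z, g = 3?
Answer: 1936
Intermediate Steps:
J(Z) = 2*Z (J(Z) = Z + Z = 2*Z)
s(E, W) = 5 (s(E, W) = 2*3 - 1 = 6 - 1 = 5)
m(R) = -5 + R (m(R) = R - 1*5 = R - 5 = -5 + R)
(m(-4 - 1*(-6)) - 1*41)² = ((-5 + (-4 - 1*(-6))) - 1*41)² = ((-5 + (-4 + 6)) - 41)² = ((-5 + 2) - 41)² = (-3 - 41)² = (-44)² = 1936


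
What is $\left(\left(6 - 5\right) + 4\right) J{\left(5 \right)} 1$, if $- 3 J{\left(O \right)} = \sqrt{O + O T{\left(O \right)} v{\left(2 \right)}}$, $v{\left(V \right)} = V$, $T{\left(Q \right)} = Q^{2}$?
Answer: $- \frac{5 \sqrt{255}}{3} \approx -26.615$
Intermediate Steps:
$J{\left(O \right)} = - \frac{\sqrt{O + 2 O^{3}}}{3}$ ($J{\left(O \right)} = - \frac{\sqrt{O + O O^{2} \cdot 2}}{3} = - \frac{\sqrt{O + O^{3} \cdot 2}}{3} = - \frac{\sqrt{O + 2 O^{3}}}{3}$)
$\left(\left(6 - 5\right) + 4\right) J{\left(5 \right)} 1 = \left(\left(6 - 5\right) + 4\right) \left(- \frac{\sqrt{5 + 2 \cdot 5^{3}}}{3}\right) 1 = \left(1 + 4\right) \left(- \frac{\sqrt{5 + 2 \cdot 125}}{3}\right) 1 = 5 \left(- \frac{\sqrt{5 + 250}}{3}\right) 1 = 5 \left(- \frac{\sqrt{255}}{3}\right) 1 = - \frac{5 \sqrt{255}}{3} \cdot 1 = - \frac{5 \sqrt{255}}{3}$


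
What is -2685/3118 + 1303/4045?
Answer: -6798071/12612310 ≈ -0.53900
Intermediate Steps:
-2685/3118 + 1303/4045 = -6798071/12612310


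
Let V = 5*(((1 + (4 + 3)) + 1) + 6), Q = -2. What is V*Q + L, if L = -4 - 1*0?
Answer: -154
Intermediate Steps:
V = 75 (V = 5*(((1 + 7) + 1) + 6) = 5*((8 + 1) + 6) = 5*(9 + 6) = 5*15 = 75)
L = -4 (L = -4 + 0 = -4)
V*Q + L = 75*(-2) - 4 = -150 - 4 = -154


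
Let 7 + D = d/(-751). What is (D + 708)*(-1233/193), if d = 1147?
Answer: -647699832/144943 ≈ -4468.6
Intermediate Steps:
D = -6404/751 (D = -7 + 1147/(-751) = -7 + 1147*(-1/751) = -7 - 1147/751 = -6404/751 ≈ -8.5273)
(D + 708)*(-1233/193) = (-6404/751 + 708)*(-1233/193) = 525304*(-1233*1/193)/751 = (525304/751)*(-1233/193) = -647699832/144943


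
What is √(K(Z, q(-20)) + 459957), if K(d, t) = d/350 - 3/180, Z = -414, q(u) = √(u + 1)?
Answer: √20284050801/210 ≈ 678.20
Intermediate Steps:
q(u) = √(1 + u)
K(d, t) = -1/60 + d/350 (K(d, t) = d*(1/350) - 3*1/180 = d/350 - 1/60 = -1/60 + d/350)
√(K(Z, q(-20)) + 459957) = √((-1/60 + (1/350)*(-414)) + 459957) = √((-1/60 - 207/175) + 459957) = √(-2519/2100 + 459957) = √(965907181/2100) = √20284050801/210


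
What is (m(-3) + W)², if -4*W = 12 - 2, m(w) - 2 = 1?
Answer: ¼ ≈ 0.25000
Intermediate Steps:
m(w) = 3 (m(w) = 2 + 1 = 3)
W = -5/2 (W = -(12 - 2)/4 = -¼*10 = -5/2 ≈ -2.5000)
(m(-3) + W)² = (3 - 5/2)² = (½)² = ¼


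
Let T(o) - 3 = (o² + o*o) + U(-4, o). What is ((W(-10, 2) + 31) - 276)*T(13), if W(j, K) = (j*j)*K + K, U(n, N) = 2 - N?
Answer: -14190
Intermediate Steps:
W(j, K) = K + K*j² (W(j, K) = j²*K + K = K*j² + K = K + K*j²)
T(o) = 5 - o + 2*o² (T(o) = 3 + ((o² + o*o) + (2 - o)) = 3 + ((o² + o²) + (2 - o)) = 3 + (2*o² + (2 - o)) = 3 + (2 - o + 2*o²) = 5 - o + 2*o²)
((W(-10, 2) + 31) - 276)*T(13) = ((2*(1 + (-10)²) + 31) - 276)*(5 - 1*13 + 2*13²) = ((2*(1 + 100) + 31) - 276)*(5 - 13 + 2*169) = ((2*101 + 31) - 276)*(5 - 13 + 338) = ((202 + 31) - 276)*330 = (233 - 276)*330 = -43*330 = -14190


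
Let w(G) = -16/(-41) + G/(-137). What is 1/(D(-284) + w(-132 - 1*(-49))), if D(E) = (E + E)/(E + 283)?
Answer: 5617/3196051 ≈ 0.0017575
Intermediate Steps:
w(G) = 16/41 - G/137 (w(G) = -16*(-1/41) + G*(-1/137) = 16/41 - G/137)
D(E) = 2*E/(283 + E) (D(E) = (2*E)/(283 + E) = 2*E/(283 + E))
1/(D(-284) + w(-132 - 1*(-49))) = 1/(2*(-284)/(283 - 284) + (16/41 - (-132 - 1*(-49))/137)) = 1/(2*(-284)/(-1) + (16/41 - (-132 + 49)/137)) = 1/(2*(-284)*(-1) + (16/41 - 1/137*(-83))) = 1/(568 + (16/41 + 83/137)) = 1/(568 + 5595/5617) = 1/(3196051/5617) = 5617/3196051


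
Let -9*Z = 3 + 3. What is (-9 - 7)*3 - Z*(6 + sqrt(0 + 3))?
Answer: -44 + 2*sqrt(3)/3 ≈ -42.845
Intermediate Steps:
Z = -2/3 (Z = -(3 + 3)/9 = -1/9*6 = -2/3 ≈ -0.66667)
(-9 - 7)*3 - Z*(6 + sqrt(0 + 3)) = (-9 - 7)*3 - (-2)*(6 + sqrt(0 + 3))/3 = -16*3 - (-2)*(6 + sqrt(3))/3 = -48 - (-4 - 2*sqrt(3)/3) = -48 + (4 + 2*sqrt(3)/3) = -44 + 2*sqrt(3)/3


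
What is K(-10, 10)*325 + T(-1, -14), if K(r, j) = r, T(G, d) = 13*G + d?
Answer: -3277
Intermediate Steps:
T(G, d) = d + 13*G
K(-10, 10)*325 + T(-1, -14) = -10*325 + (-14 + 13*(-1)) = -3250 + (-14 - 13) = -3250 - 27 = -3277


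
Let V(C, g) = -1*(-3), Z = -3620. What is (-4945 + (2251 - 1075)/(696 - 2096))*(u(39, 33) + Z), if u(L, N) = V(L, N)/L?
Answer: 5818657114/325 ≈ 1.7904e+7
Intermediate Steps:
V(C, g) = 3
u(L, N) = 3/L
(-4945 + (2251 - 1075)/(696 - 2096))*(u(39, 33) + Z) = (-4945 + (2251 - 1075)/(696 - 2096))*(3/39 - 3620) = (-4945 + 1176/(-1400))*(3*(1/39) - 3620) = (-4945 + 1176*(-1/1400))*(1/13 - 3620) = (-4945 - 21/25)*(-47059/13) = -123646/25*(-47059/13) = 5818657114/325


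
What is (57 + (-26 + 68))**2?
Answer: 9801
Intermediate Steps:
(57 + (-26 + 68))**2 = (57 + 42)**2 = 99**2 = 9801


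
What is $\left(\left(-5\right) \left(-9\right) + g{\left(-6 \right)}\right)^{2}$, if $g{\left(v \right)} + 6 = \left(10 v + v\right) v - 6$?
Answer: $184041$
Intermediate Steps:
$g{\left(v \right)} = -12 + 11 v^{2}$ ($g{\left(v \right)} = -6 + \left(\left(10 v + v\right) v - 6\right) = -6 + \left(11 v v - 6\right) = -6 + \left(11 v^{2} - 6\right) = -6 + \left(-6 + 11 v^{2}\right) = -12 + 11 v^{2}$)
$\left(\left(-5\right) \left(-9\right) + g{\left(-6 \right)}\right)^{2} = \left(\left(-5\right) \left(-9\right) - \left(12 - 11 \left(-6\right)^{2}\right)\right)^{2} = \left(45 + \left(-12 + 11 \cdot 36\right)\right)^{2} = \left(45 + \left(-12 + 396\right)\right)^{2} = \left(45 + 384\right)^{2} = 429^{2} = 184041$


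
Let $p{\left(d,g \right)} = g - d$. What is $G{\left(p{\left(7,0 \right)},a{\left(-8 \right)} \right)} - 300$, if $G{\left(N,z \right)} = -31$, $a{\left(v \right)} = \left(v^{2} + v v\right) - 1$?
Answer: $-331$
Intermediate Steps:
$a{\left(v \right)} = -1 + 2 v^{2}$ ($a{\left(v \right)} = \left(v^{2} + v^{2}\right) - 1 = 2 v^{2} - 1 = -1 + 2 v^{2}$)
$G{\left(p{\left(7,0 \right)},a{\left(-8 \right)} \right)} - 300 = -31 - 300 = -331$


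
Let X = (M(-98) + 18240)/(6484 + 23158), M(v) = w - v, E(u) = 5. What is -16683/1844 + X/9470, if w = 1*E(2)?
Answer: -585380845991/64703595070 ≈ -9.0471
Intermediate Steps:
w = 5 (w = 1*5 = 5)
M(v) = 5 - v
X = 18343/29642 (X = ((5 - 1*(-98)) + 18240)/(6484 + 23158) = ((5 + 98) + 18240)/29642 = (103 + 18240)*(1/29642) = 18343*(1/29642) = 18343/29642 ≈ 0.61882)
-16683/1844 + X/9470 = -16683/1844 + (18343/29642)/9470 = -16683*1/1844 + (18343/29642)*(1/9470) = -16683/1844 + 18343/280709740 = -585380845991/64703595070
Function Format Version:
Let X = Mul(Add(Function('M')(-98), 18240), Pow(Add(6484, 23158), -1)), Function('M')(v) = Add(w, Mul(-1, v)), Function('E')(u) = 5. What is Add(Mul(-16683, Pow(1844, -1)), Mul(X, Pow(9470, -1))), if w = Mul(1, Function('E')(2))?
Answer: Rational(-585380845991, 64703595070) ≈ -9.0471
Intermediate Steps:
w = 5 (w = Mul(1, 5) = 5)
Function('M')(v) = Add(5, Mul(-1, v))
X = Rational(18343, 29642) (X = Mul(Add(Add(5, Mul(-1, -98)), 18240), Pow(Add(6484, 23158), -1)) = Mul(Add(Add(5, 98), 18240), Pow(29642, -1)) = Mul(Add(103, 18240), Rational(1, 29642)) = Mul(18343, Rational(1, 29642)) = Rational(18343, 29642) ≈ 0.61882)
Add(Mul(-16683, Pow(1844, -1)), Mul(X, Pow(9470, -1))) = Add(Mul(-16683, Pow(1844, -1)), Mul(Rational(18343, 29642), Pow(9470, -1))) = Add(Mul(-16683, Rational(1, 1844)), Mul(Rational(18343, 29642), Rational(1, 9470))) = Add(Rational(-16683, 1844), Rational(18343, 280709740)) = Rational(-585380845991, 64703595070)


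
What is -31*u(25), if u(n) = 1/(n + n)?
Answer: -31/50 ≈ -0.62000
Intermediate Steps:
u(n) = 1/(2*n)
-31*u(25) = -31/(2*25) = -31*1/50 = -31/50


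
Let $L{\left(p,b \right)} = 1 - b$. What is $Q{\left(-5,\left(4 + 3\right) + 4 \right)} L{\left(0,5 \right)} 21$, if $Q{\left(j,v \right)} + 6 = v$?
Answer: $-420$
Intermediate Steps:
$Q{\left(j,v \right)} = -6 + v$
$Q{\left(-5,\left(4 + 3\right) + 4 \right)} L{\left(0,5 \right)} 21 = \left(-6 + \left(\left(4 + 3\right) + 4\right)\right) \left(1 - 5\right) 21 = \left(-6 + \left(7 + 4\right)\right) \left(1 - 5\right) 21 = \left(-6 + 11\right) \left(-4\right) 21 = 5 \left(-4\right) 21 = \left(-20\right) 21 = -420$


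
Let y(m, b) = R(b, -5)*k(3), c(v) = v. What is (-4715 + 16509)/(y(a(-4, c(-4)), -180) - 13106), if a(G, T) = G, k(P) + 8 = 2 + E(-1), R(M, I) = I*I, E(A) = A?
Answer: -11794/13281 ≈ -0.88804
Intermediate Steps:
R(M, I) = I²
k(P) = -7 (k(P) = -8 + (2 - 1) = -8 + 1 = -7)
y(m, b) = -175 (y(m, b) = (-5)²*(-7) = 25*(-7) = -175)
(-4715 + 16509)/(y(a(-4, c(-4)), -180) - 13106) = (-4715 + 16509)/(-175 - 13106) = 11794/(-13281) = 11794*(-1/13281) = -11794/13281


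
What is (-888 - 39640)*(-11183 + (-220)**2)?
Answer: -1508330576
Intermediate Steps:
(-888 - 39640)*(-11183 + (-220)**2) = -40528*(-11183 + 48400) = -40528*37217 = -1508330576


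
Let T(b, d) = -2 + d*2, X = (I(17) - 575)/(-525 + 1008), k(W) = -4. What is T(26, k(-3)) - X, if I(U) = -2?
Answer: -4253/483 ≈ -8.8054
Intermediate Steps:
X = -577/483 (X = (-2 - 575)/(-525 + 1008) = -577/483 ≈ -1.1946)
T(b, d) = -2 + 2*d
T(26, k(-3)) - X = (-2 + 2*(-4)) - 1*(-577/483) = (-2 - 8) + 577/483 = -10 + 577/483 = -4253/483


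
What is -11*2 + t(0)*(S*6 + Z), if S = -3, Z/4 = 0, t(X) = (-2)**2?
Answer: -94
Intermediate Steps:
t(X) = 4
Z = 0 (Z = 4*0 = 0)
-11*2 + t(0)*(S*6 + Z) = -11*2 + 4*(-3*6 + 0) = -22 + 4*(-18 + 0) = -22 + 4*(-18) = -22 - 72 = -94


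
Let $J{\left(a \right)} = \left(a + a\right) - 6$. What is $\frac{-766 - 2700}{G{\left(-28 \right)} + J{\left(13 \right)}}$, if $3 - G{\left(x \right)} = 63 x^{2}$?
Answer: $\frac{3466}{49369} \approx 0.070206$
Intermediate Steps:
$G{\left(x \right)} = 3 - 63 x^{2}$
$J{\left(a \right)} = -6 + 2 a$ ($J{\left(a \right)} = 2 a - 6 = -6 + 2 a$)
$\frac{-766 - 2700}{G{\left(-28 \right)} + J{\left(13 \right)}} = \frac{-766 - 2700}{\left(3 - 63 \left(-28\right)^{2}\right) + \left(-6 + 2 \cdot 13\right)} = - \frac{3466}{\left(3 - 49392\right) + \left(-6 + 26\right)} = - \frac{3466}{\left(3 - 49392\right) + 20} = - \frac{3466}{-49389 + 20} = - \frac{3466}{-49369} = \left(-3466\right) \left(- \frac{1}{49369}\right) = \frac{3466}{49369}$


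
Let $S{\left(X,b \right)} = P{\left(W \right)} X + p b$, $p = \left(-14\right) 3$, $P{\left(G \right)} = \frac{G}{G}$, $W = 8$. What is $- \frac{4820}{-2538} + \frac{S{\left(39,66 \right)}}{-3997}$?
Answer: $\frac{13100947}{5072193} \approx 2.5829$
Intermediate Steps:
$P{\left(G \right)} = 1$
$p = -42$
$S{\left(X,b \right)} = X - 42 b$ ($S{\left(X,b \right)} = 1 X - 42 b = X - 42 b$)
$- \frac{4820}{-2538} + \frac{S{\left(39,66 \right)}}{-3997} = - \frac{4820}{-2538} + \frac{39 - 2772}{-3997} = \left(-4820\right) \left(- \frac{1}{2538}\right) + \left(39 - 2772\right) \left(- \frac{1}{3997}\right) = \frac{2410}{1269} - - \frac{2733}{3997} = \frac{2410}{1269} + \frac{2733}{3997} = \frac{13100947}{5072193}$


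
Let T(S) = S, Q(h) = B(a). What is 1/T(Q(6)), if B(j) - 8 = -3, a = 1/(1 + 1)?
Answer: 1/5 ≈ 0.20000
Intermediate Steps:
a = 1/2 ≈ 0.50000
B(j) = 5 (B(j) = 8 - 3 = 5)
Q(h) = 5
1/T(Q(6)) = 1/5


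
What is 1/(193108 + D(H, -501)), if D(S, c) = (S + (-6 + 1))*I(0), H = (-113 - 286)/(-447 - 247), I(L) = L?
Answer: 1/193108 ≈ 5.1785e-6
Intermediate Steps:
H = 399/694 (H = -399/(-694) = -399*(-1/694) = 399/694 ≈ 0.57493)
D(S, c) = 0 (D(S, c) = (S + (-6 + 1))*0 = (S - 5)*0 = (-5 + S)*0 = 0)
1/(193108 + D(H, -501)) = 1/(193108 + 0) = 1/193108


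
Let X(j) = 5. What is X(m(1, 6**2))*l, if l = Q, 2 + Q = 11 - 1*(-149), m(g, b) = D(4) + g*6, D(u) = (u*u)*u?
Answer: 790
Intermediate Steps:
D(u) = u**3 (D(u) = u**2*u = u**3)
m(g, b) = 64 + 6*g (m(g, b) = 4**3 + g*6 = 64 + 6*g)
Q = 158 (Q = -2 + (11 - 1*(-149)) = -2 + (11 + 149) = -2 + 160 = 158)
l = 158
X(m(1, 6**2))*l = 5*158 = 790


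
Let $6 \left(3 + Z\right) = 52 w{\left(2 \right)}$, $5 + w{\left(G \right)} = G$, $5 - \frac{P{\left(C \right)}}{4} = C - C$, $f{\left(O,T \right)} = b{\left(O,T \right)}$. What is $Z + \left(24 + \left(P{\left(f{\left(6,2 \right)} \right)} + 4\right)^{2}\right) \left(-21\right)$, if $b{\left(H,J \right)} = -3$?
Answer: $-12629$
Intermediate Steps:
$f{\left(O,T \right)} = -3$
$P{\left(C \right)} = 20$ ($P{\left(C \right)} = 20 - 4 \left(C - C\right) = 20 - 0 = 20 + 0 = 20$)
$w{\left(G \right)} = -5 + G$
$Z = -29$ ($Z = -3 + \frac{52 \left(-5 + 2\right)}{6} = -3 + \frac{52 \left(-3\right)}{6} = -3 + \frac{1}{6} \left(-156\right) = -3 - 26 = -29$)
$Z + \left(24 + \left(P{\left(f{\left(6,2 \right)} \right)} + 4\right)^{2}\right) \left(-21\right) = -29 + \left(24 + \left(20 + 4\right)^{2}\right) \left(-21\right) = -29 + \left(24 + 24^{2}\right) \left(-21\right) = -29 + \left(24 + 576\right) \left(-21\right) = -29 + 600 \left(-21\right) = -29 - 12600 = -12629$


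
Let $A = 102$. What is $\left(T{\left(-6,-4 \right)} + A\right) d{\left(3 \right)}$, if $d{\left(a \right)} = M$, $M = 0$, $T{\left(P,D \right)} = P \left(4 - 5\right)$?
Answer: $0$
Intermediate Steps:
$T{\left(P,D \right)} = - P$ ($T{\left(P,D \right)} = P \left(-1\right) = - P$)
$d{\left(a \right)} = 0$
$\left(T{\left(-6,-4 \right)} + A\right) d{\left(3 \right)} = \left(\left(-1\right) \left(-6\right) + 102\right) 0 = \left(6 + 102\right) 0 = 108 \cdot 0 = 0$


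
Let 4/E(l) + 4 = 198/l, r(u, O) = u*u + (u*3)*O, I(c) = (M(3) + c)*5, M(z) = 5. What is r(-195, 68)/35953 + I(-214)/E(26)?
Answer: -1765922855/1869556 ≈ -944.57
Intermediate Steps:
I(c) = 25 + 5*c (I(c) = (5 + c)*5 = 25 + 5*c)
r(u, O) = u² + 3*O*u (r(u, O) = u² + (3*u)*O = u² + 3*O*u)
E(l) = 4/(-4 + 198/l)
r(-195, 68)/35953 + I(-214)/E(26) = -195*(-195 + 3*68)/35953 + (25 + 5*(-214))/((-2*26/(-99 + 2*26))) = -195*(-195 + 204)*(1/35953) + (25 - 1070)/((-2*26/(-99 + 52))) = -195*9*(1/35953) - 1045/((-2*26/(-47))) = -1755*1/35953 - 1045/((-2*26*(-1/47))) = -1755/35953 - 1045/52/47 = -1755/35953 - 1045*47/52 = -1755/35953 - 49115/52 = -1765922855/1869556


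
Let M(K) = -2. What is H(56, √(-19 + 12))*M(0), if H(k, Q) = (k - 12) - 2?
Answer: -84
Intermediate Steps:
H(k, Q) = -14 + k (H(k, Q) = (-12 + k) - 2 = -14 + k)
H(56, √(-19 + 12))*M(0) = (-14 + 56)*(-2) = 42*(-2) = -84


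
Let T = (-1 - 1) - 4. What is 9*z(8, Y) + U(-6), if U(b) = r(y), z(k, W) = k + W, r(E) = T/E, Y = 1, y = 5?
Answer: 399/5 ≈ 79.800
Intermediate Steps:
T = -6 (T = -2 - 4 = -6)
r(E) = -6/E
z(k, W) = W + k
U(b) = -6/5
9*z(8, Y) + U(-6) = 9*(1 + 8) - 6/5 = 9*9 - 6/5 = 81 - 6/5 = 399/5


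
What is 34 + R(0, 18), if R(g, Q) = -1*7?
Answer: 27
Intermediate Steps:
R(g, Q) = -7
34 + R(0, 18) = 34 - 7 = 27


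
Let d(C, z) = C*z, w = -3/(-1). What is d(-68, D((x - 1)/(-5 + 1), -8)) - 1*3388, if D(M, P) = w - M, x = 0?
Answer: -3575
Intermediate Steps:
w = 3 (w = -3*(-1) = 3)
D(M, P) = 3 - M
d(-68, D((x - 1)/(-5 + 1), -8)) - 1*3388 = -68*(3 - (0 - 1)/(-5 + 1)) - 1*3388 = -68*(3 - (-1)/(-4)) - 3388 = -68*(3 - (-1)*(-1)/4) - 3388 = -68*(3 - 1*¼) - 3388 = -68*(3 - ¼) - 3388 = -68*11/4 - 3388 = -187 - 3388 = -3575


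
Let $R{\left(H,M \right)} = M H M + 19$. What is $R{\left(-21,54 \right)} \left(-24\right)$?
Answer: $1469208$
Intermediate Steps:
$R{\left(H,M \right)} = 19 + H M^{2}$ ($R{\left(H,M \right)} = H M M + 19 = H M^{2} + 19 = 19 + H M^{2}$)
$R{\left(-21,54 \right)} \left(-24\right) = \left(19 - 21 \cdot 54^{2}\right) \left(-24\right) = \left(19 - 61236\right) \left(-24\right) = \left(-61217\right) \left(-24\right) = 1469208$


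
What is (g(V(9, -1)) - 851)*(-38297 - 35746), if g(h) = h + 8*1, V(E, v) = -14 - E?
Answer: 64121238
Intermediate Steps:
g(h) = 8 + h (g(h) = h + 8 = 8 + h)
(g(V(9, -1)) - 851)*(-38297 - 35746) = ((8 + (-14 - 1*9)) - 851)*(-38297 - 35746) = ((8 + (-14 - 9)) - 851)*(-74043) = ((8 - 23) - 851)*(-74043) = (-15 - 851)*(-74043) = -866*(-74043) = 64121238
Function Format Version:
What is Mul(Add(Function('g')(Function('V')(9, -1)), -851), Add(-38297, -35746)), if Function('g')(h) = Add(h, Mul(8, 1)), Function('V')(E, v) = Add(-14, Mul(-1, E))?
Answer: 64121238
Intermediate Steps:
Function('g')(h) = Add(8, h) (Function('g')(h) = Add(h, 8) = Add(8, h))
Mul(Add(Function('g')(Function('V')(9, -1)), -851), Add(-38297, -35746)) = Mul(Add(Add(8, Add(-14, Mul(-1, 9))), -851), Add(-38297, -35746)) = Mul(Add(Add(8, Add(-14, -9)), -851), -74043) = Mul(Add(Add(8, -23), -851), -74043) = Mul(Add(-15, -851), -74043) = Mul(-866, -74043) = 64121238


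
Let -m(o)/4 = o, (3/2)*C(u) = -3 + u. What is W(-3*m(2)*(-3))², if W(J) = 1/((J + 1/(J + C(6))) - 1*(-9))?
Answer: 4900/19456921 ≈ 0.00025184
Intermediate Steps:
C(u) = -2 + 2*u/3 (C(u) = 2*(-3 + u)/3 = -2 + 2*u/3)
m(o) = -4*o
W(J) = 1/(9 + J + 1/(2 + J)) (W(J) = 1/((J + 1/(J + (-2 + (⅔)*6))) - 1*(-9)) = 1/((J + 1/(J + (-2 + 4))) + 9) = 1/((J + 1/(J + 2)) + 9) = 1/((J + 1/(2 + J)) + 9) = 1/(9 + J + 1/(2 + J)))
W(-3*m(2)*(-3))² = ((2 - (-12)*2*(-3))/(19 + (-(-12)*2*(-3))² + 11*(-(-12)*2*(-3))))² = ((2 - 3*(-8)*(-3))/(19 + (-3*(-8)*(-3))² + 11*(-3*(-8)*(-3))))² = ((2 + 24*(-3))/(19 + (24*(-3))² + 11*(24*(-3))))² = ((2 - 72)/(19 + (-72)² + 11*(-72)))² = (-70/(19 + 5184 - 792))² = (-70/4411)² = 4900/19456921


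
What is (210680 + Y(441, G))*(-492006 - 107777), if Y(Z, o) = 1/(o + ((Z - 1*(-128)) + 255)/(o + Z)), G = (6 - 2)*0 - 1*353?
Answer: -477649421025587/3780 ≈ -1.2636e+11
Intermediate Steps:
G = -353 (G = 4*0 - 353 = 0 - 353 = -353)
Y(Z, o) = 1/(o + (383 + Z)/(Z + o)) (Y(Z, o) = 1/(o + ((Z + 128) + 255)/(Z + o)) = 1/(o + ((128 + Z) + 255)/(Z + o)) = 1/(o + (383 + Z)/(Z + o)))
(210680 + Y(441, G))*(-492006 - 107777) = (210680 + (441 - 353)/(383 + 441 + (-353)² + 441*(-353)))*(-492006 - 107777) = (210680 + 88/(383 + 441 + 124609 - 155673))*(-599783) = (210680 + 88/(-30240))*(-599783) = (210680 - 1/30240*88)*(-599783) = (210680 - 11/3780)*(-599783) = (796370389/3780)*(-599783) = -477649421025587/3780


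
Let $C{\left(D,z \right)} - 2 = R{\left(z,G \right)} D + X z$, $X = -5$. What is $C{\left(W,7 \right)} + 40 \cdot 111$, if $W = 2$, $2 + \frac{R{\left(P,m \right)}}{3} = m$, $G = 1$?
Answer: $4401$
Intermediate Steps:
$R{\left(P,m \right)} = -6 + 3 m$
$C{\left(D,z \right)} = 2 - 5 z - 3 D$ ($C{\left(D,z \right)} = 2 + \left(\left(-6 + 3 \cdot 1\right) D - 5 z\right) = 2 + \left(\left(-6 + 3\right) D - 5 z\right) = 2 - \left(3 D + 5 z\right) = 2 - 5 z - 3 D$)
$C{\left(W,7 \right)} + 40 \cdot 111 = \left(2 - 35 - 6\right) + 40 \cdot 111 = \left(2 - 35 - 6\right) + 4440 = -39 + 4440 = 4401$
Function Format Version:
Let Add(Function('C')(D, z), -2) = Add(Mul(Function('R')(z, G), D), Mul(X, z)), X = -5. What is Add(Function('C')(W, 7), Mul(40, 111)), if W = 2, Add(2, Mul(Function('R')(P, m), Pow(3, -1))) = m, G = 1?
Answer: 4401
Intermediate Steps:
Function('R')(P, m) = Add(-6, Mul(3, m))
Function('C')(D, z) = Add(2, Mul(-5, z), Mul(-3, D)) (Function('C')(D, z) = Add(2, Add(Mul(Add(-6, Mul(3, 1)), D), Mul(-5, z))) = Add(2, Add(Mul(Add(-6, 3), D), Mul(-5, z))) = Add(2, Add(Mul(-3, D), Mul(-5, z))) = Add(2, Add(Mul(-5, z), Mul(-3, D))) = Add(2, Mul(-5, z), Mul(-3, D)))
Add(Function('C')(W, 7), Mul(40, 111)) = Add(Add(2, Mul(-5, 7), Mul(-3, 2)), Mul(40, 111)) = Add(Add(2, -35, -6), 4440) = Add(-39, 4440) = 4401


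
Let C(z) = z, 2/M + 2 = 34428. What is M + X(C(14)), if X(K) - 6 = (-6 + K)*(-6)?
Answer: -722945/17213 ≈ -42.000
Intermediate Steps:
M = 1/17213 (M = 2/(-2 + 34428) = 2/34426 = 2*(1/34426) = 1/17213 ≈ 5.8096e-5)
X(K) = 42 - 6*K (X(K) = 6 + (-6 + K)*(-6) = 6 + (36 - 6*K) = 42 - 6*K)
M + X(C(14)) = 1/17213 + (42 - 6*14) = 1/17213 + (42 - 84) = 1/17213 - 42 = -722945/17213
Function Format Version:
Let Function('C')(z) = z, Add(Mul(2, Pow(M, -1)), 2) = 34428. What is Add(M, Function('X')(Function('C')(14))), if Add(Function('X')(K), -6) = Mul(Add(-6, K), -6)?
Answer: Rational(-722945, 17213) ≈ -42.000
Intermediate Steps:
M = Rational(1, 17213) (M = Mul(2, Pow(Add(-2, 34428), -1)) = Mul(2, Pow(34426, -1)) = Mul(2, Rational(1, 34426)) = Rational(1, 17213) ≈ 5.8096e-5)
Function('X')(K) = Add(42, Mul(-6, K)) (Function('X')(K) = Add(6, Mul(Add(-6, K), -6)) = Add(6, Add(36, Mul(-6, K))) = Add(42, Mul(-6, K)))
Add(M, Function('X')(Function('C')(14))) = Add(Rational(1, 17213), Add(42, Mul(-6, 14))) = Add(Rational(1, 17213), Add(42, -84)) = Add(Rational(1, 17213), -42) = Rational(-722945, 17213)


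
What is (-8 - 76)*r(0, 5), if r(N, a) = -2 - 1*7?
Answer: 756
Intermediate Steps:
r(N, a) = -9 (r(N, a) = -2 - 7 = -9)
(-8 - 76)*r(0, 5) = (-8 - 76)*(-9) = -84*(-9) = 756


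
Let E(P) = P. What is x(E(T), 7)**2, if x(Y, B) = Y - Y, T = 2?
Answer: 0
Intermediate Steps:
x(Y, B) = 0
x(E(T), 7)**2 = 0**2 = 0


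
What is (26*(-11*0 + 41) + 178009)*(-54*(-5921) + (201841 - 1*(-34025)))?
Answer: 99494070000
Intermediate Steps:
(26*(-11*0 + 41) + 178009)*(-54*(-5921) + (201841 - 1*(-34025))) = (26*(0 + 41) + 178009)*(319734 + (201841 + 34025)) = (26*41 + 178009)*(319734 + 235866) = (1066 + 178009)*555600 = 179075*555600 = 99494070000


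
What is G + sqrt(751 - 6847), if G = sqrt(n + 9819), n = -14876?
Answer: I*(sqrt(5057) + 4*sqrt(381)) ≈ 149.19*I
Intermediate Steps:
G = I*sqrt(5057) (G = sqrt(-14876 + 9819) = sqrt(-5057) = I*sqrt(5057) ≈ 71.113*I)
G + sqrt(751 - 6847) = I*sqrt(5057) + sqrt(751 - 6847) = I*sqrt(5057) + sqrt(-6096) = I*sqrt(5057) + 4*I*sqrt(381)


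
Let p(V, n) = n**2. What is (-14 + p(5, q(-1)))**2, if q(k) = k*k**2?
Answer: 169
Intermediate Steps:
q(k) = k**3
(-14 + p(5, q(-1)))**2 = (-14 + ((-1)**3)**2)**2 = (-14 + (-1)**2)**2 = (-14 + 1)**2 = (-13)**2 = 169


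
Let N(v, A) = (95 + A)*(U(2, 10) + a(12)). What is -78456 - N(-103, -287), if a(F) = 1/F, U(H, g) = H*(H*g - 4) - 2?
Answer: -72680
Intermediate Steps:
U(H, g) = -2 + H*(-4 + H*g) (U(H, g) = H*(-4 + H*g) - 2 = -2 + H*(-4 + H*g))
N(v, A) = 34295/12 + 361*A/12 (N(v, A) = (95 + A)*((-2 - 4*2 + 10*2²) + 1/12) = (95 + A)*((-2 - 8 + 10*4) + 1/12) = (95 + A)*((-2 - 8 + 40) + 1/12) = (95 + A)*(30 + 1/12) = (95 + A)*(361/12) = 34295/12 + 361*A/12)
-78456 - N(-103, -287) = -78456 - (34295/12 + (361/12)*(-287)) = -78456 - (34295/12 - 103607/12) = -78456 - 1*(-5776) = -78456 + 5776 = -72680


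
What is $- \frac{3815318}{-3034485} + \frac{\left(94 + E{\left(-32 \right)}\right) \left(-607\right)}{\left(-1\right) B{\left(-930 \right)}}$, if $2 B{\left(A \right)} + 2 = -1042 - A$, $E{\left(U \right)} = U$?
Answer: $- \frac{37994111788}{57655215} \approx -658.99$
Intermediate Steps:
$B{\left(A \right)} = -522 - \frac{A}{2}$ ($B{\left(A \right)} = -1 + \frac{-1042 - A}{2} = -1 - \left(521 + \frac{A}{2}\right) = -522 - \frac{A}{2}$)
$- \frac{3815318}{-3034485} + \frac{\left(94 + E{\left(-32 \right)}\right) \left(-607\right)}{\left(-1\right) B{\left(-930 \right)}} = - \frac{3815318}{-3034485} + \frac{\left(94 - 32\right) \left(-607\right)}{\left(-1\right) \left(-522 - -465\right)} = \left(-3815318\right) \left(- \frac{1}{3034485}\right) + \frac{62 \left(-607\right)}{\left(-1\right) \left(-522 + 465\right)} = \frac{3815318}{3034485} - \frac{37634}{\left(-1\right) \left(-57\right)} = \frac{3815318}{3034485} - \frac{37634}{57} = - \frac{37994111788}{57655215}$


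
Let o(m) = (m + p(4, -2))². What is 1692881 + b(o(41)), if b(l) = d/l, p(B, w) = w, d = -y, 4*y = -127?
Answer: 10299488131/6084 ≈ 1.6929e+6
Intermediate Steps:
y = -127/4 (y = (¼)*(-127) = -127/4 ≈ -31.750)
d = 127/4 (d = -1*(-127/4) = 127/4 ≈ 31.750)
o(m) = (-2 + m)² (o(m) = (m - 2)² = (-2 + m)²)
b(l) = 127/(4*l)
1692881 + b(o(41)) = 1692881 + 127/(4*((-2 + 41)²)) = 1692881 + 127/(4*(39²)) = 1692881 + (127/4)/1521 = 1692881 + (127/4)*(1/1521) = 1692881 + 127/6084 = 10299488131/6084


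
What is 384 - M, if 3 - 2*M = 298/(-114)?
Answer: 21728/57 ≈ 381.19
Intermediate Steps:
M = 160/57 (M = 3/2 - 149/(-114) = 3/2 - 149*(-1)/114 = 3/2 - 1/2*(-149/57) = 3/2 + 149/114 = 160/57 ≈ 2.8070)
384 - M = 384 - 1*160/57 = 384 - 160/57 = 21728/57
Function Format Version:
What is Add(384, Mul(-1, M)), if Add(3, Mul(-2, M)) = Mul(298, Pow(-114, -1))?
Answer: Rational(21728, 57) ≈ 381.19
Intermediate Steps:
M = Rational(160, 57) (M = Add(Rational(3, 2), Mul(Rational(-1, 2), Mul(298, Pow(-114, -1)))) = Add(Rational(3, 2), Mul(Rational(-1, 2), Mul(298, Rational(-1, 114)))) = Add(Rational(3, 2), Mul(Rational(-1, 2), Rational(-149, 57))) = Add(Rational(3, 2), Rational(149, 114)) = Rational(160, 57) ≈ 2.8070)
Add(384, Mul(-1, M)) = Add(384, Mul(-1, Rational(160, 57))) = Add(384, Rational(-160, 57)) = Rational(21728, 57)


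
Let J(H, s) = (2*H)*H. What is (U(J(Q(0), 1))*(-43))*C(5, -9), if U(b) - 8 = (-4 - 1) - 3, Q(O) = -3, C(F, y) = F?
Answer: 0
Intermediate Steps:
J(H, s) = 2*H²
U(b) = 0 (U(b) = 8 + ((-4 - 1) - 3) = 8 + (-5 - 3) = 8 - 8 = 0)
(U(J(Q(0), 1))*(-43))*C(5, -9) = (0*(-43))*5 = 0*5 = 0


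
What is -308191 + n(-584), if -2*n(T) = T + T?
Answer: -307607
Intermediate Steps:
n(T) = -T (n(T) = -(T + T)/2 = -T)
-308191 + n(-584) = -308191 - 1*(-584) = -308191 + 584 = -307607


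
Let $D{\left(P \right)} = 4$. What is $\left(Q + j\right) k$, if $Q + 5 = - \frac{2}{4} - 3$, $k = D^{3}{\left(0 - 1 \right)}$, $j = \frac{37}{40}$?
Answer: $- \frac{2424}{5} \approx -484.8$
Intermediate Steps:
$j = \frac{37}{40}$ ($j = 37 \cdot \frac{1}{40} = \frac{37}{40} \approx 0.925$)
$k = 64$ ($k = 4^{3} = 64$)
$Q = - \frac{17}{2}$ ($Q = -5 - \left(3 + \frac{2}{4}\right) = -5 - \frac{7}{2} = - \frac{17}{2} \approx -8.5$)
$\left(Q + j\right) k = \left(- \frac{17}{2} + \frac{37}{40}\right) 64 = \left(- \frac{303}{40}\right) 64 = - \frac{2424}{5}$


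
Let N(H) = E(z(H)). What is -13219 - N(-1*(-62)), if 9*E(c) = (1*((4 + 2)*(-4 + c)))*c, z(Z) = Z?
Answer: -46849/3 ≈ -15616.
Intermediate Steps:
E(c) = c*(-24 + 6*c)/9 (E(c) = ((1*((4 + 2)*(-4 + c)))*c)/9 = ((1*(6*(-4 + c)))*c)/9 = ((1*(-24 + 6*c))*c)/9 = ((-24 + 6*c)*c)/9 = (c*(-24 + 6*c))/9 = c*(-24 + 6*c)/9)
N(H) = 2*H*(-4 + H)/3
-13219 - N(-1*(-62)) = -13219 - 2*(-1*(-62))*(-4 - 1*(-62))/3 = -13219 - 2*62*(-4 + 62)/3 = -13219 - 2*62*58/3 = -13219 - 1*7192/3 = -13219 - 7192/3 = -46849/3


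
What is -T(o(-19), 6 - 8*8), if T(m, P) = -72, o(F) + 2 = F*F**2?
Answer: 72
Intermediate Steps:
o(F) = -2 + F**3 (o(F) = -2 + F*F**2 = -2 + F**3)
-T(o(-19), 6 - 8*8) = -1*(-72) = 72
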